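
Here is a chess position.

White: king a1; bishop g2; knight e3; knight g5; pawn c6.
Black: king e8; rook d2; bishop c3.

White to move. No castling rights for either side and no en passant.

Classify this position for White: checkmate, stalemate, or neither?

White to move; white king on a1.
In check: yes, from the black bishop on c3.
Legal moves for White: Kb1.
White is in check but has 1 legal move → neither.

neither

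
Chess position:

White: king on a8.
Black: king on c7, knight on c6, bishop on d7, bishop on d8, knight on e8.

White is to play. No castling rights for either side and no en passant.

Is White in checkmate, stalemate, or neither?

stalemate

White to move; white king on a8.
In check: no.
King squares — a7: attacked by Nc6; b7: attacked by Kc7; b8: attacked by Nc6.
Legal moves for White: none.
Not in check and no legal moves → stalemate.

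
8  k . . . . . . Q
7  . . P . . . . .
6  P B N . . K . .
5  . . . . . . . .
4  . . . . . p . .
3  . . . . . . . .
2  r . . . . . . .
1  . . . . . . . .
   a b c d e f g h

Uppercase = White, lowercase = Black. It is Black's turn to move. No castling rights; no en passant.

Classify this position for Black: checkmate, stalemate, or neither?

Black to move; black king on a8.
In check: yes, from the white queen on h8.
King squares — a7: attacked by Bb6; b7: attacked by Pa6; b8: attacked by Nc6.
Legal moves for Black: none.
In check with no legal moves → checkmate.

checkmate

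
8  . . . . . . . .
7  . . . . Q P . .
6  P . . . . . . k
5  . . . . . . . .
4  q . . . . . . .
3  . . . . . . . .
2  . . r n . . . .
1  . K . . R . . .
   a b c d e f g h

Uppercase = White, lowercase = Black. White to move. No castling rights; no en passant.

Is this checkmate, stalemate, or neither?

White to move; white king on b1.
In check: yes, from the black knight on d2.
King squares — a1: attacked by Qa4; c1: attacked by Rc2; a2: attacked by Rc2; b2: attacked by Rc2; c2: attacked by Qa4.
Legal moves for White: none.
In check with no legal moves → checkmate.

checkmate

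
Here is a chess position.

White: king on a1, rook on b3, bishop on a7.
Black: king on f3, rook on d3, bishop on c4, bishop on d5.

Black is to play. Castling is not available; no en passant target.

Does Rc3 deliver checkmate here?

After Rc3: white king on a1; in check: no.
White is not in check, so this cannot be checkmate.

no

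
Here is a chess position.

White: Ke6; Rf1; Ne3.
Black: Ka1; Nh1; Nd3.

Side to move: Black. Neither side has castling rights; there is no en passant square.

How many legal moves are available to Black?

4

Black to move; king on a1.
In check: yes, from the white rook on f1.
Legal moves: Kb2, Ka2, Ne1, Nc1.
Count: 4.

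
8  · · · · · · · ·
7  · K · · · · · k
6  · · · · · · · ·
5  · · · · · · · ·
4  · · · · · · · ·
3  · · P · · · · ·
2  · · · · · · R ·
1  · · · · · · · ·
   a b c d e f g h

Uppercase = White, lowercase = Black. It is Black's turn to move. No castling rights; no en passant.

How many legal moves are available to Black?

Black to move; king on h7.
In check: no.
Legal moves: Kh8, Kh6.
Count: 2.

2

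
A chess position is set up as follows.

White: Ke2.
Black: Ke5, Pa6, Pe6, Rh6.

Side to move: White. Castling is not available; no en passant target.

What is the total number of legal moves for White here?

White to move; king on e2.
In check: no.
Legal moves: Kf3, Ke3, Kd3, Kf2, Kd2, Kf1, Ke1, Kd1.
Count: 8.

8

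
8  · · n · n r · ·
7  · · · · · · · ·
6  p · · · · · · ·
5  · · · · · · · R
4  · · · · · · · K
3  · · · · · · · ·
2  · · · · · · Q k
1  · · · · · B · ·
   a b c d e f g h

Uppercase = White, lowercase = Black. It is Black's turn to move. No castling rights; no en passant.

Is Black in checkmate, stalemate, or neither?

checkmate

Black to move; black king on h2.
In check: yes, from the white queen on g2.
King squares — g1: attacked by Qg2; h1: attacked by Qg2; g2: attacked by Bf1; g3: attacked by Qg2; h3: attacked by Qg2.
Legal moves for Black: none.
In check with no legal moves → checkmate.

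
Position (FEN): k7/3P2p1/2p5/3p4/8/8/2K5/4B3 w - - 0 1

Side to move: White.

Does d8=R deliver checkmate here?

no

After d8=R: black king on a8; in check: yes, from the white rook on d8.
Black has 2 legal replies: Kb7, Ka7.
In check but a legal move exists → not checkmate.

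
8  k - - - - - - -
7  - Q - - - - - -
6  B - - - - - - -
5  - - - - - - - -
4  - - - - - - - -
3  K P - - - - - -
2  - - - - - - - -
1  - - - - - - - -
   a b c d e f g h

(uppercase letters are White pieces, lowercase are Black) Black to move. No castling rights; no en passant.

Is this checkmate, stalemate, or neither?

checkmate

Black to move; black king on a8.
In check: yes, from the white queen on b7.
King squares — a7: attacked by Qb7; b7: attacked by Ba6; b8: attacked by Qb7.
Legal moves for Black: none.
In check with no legal moves → checkmate.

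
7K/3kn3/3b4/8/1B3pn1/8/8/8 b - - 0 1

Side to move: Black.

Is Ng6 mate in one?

no

After Ng6: white king on h8; in check: yes, from the black knight on g6.
White has 3 legal replies: Kg8, Kh7, Kg7.
In check but a legal move exists → not checkmate.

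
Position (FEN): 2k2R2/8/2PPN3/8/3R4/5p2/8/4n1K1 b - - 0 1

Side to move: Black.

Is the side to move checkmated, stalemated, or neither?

checkmate

Black to move; black king on c8.
In check: yes, from the white rook on f8.
King squares — b7: attacked by Pc6; c7: attacked by Pd6; d7: attacked by Pc6; b8: attacked by Rf8; d8: attacked by Ne6.
Legal moves for Black: none.
In check with no legal moves → checkmate.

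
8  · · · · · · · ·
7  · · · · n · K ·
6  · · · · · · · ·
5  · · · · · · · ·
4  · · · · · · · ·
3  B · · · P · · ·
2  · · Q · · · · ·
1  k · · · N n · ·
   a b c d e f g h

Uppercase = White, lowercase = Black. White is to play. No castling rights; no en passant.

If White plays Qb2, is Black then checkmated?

yes

After Qb2: black king on a1; in check: yes, from the white queen on b2.
King squares — b1: attacked by Qb2; a2: attacked by Qb2; b2: attacked by Ba3.
Black has no legal moves → checkmate.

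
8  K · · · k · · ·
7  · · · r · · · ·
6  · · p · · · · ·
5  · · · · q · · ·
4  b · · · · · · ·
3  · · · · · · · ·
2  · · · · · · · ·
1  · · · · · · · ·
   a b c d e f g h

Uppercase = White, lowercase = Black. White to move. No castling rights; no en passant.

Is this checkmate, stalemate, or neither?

White to move; white king on a8.
In check: no.
King squares — a7: attacked by Rd7; b7: attacked by Rd7; b8: attacked by Qe5.
Legal moves for White: none.
Not in check and no legal moves → stalemate.

stalemate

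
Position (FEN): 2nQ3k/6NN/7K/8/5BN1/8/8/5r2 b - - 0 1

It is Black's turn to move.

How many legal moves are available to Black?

0

Black to move; king on h8.
In check: yes, from the white queen on d8.
Legal moves: none.
Count: 0.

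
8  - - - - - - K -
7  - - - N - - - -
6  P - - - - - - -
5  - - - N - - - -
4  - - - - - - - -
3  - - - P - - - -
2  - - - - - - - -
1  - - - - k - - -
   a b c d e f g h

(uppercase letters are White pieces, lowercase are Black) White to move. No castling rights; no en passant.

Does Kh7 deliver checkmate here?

After Kh7: black king on e1; in check: no.
Black is not in check, so this cannot be checkmate.

no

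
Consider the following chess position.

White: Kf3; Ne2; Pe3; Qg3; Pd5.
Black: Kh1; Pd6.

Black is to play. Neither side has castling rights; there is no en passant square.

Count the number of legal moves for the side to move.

0

Black to move; king on h1.
In check: no.
Legal moves: none.
Count: 0.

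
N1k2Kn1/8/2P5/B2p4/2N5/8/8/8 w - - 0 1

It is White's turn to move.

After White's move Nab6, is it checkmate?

After Nab6: black king on c8; in check: yes, from the white knight on b6.
Black has 3 legal replies: Kd8, Kb8, Kc7.
In check but a legal move exists → not checkmate.

no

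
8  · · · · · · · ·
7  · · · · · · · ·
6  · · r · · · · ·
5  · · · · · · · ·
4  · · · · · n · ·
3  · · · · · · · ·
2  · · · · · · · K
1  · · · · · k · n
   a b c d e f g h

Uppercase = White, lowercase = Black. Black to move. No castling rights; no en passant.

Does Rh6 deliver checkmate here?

After Rh6: white king on h2; in check: yes, from the black rook on h6.
King squares — g1: attacked by Kf1; h1: attacked by Rh6; g2: attacked by Kf1; g3: attacked by Nh1; h3: attacked by Nf4.
White has no legal moves → checkmate.

yes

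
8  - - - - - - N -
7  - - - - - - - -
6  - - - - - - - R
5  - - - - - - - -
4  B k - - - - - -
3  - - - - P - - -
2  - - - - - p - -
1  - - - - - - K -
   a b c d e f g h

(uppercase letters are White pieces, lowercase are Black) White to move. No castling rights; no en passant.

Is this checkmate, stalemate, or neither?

neither

White to move; white king on g1.
In check: yes, from the black pawn on f2.
King squares — f1: available; h1: available; f2: available; g2: available; h2: available.
Legal moves for White: Kh2, Kg2, Kxf2, Kh1, Kf1.
White is in check but has 5 legal moves → neither.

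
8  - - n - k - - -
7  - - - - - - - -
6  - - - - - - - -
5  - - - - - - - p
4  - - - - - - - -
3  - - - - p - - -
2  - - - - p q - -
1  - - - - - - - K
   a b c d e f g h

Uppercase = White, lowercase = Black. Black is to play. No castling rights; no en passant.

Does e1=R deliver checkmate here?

After e1=R: white king on h1; in check: yes, from the black rook on e1.
King squares — g1: attacked by Re1; g2: attacked by Qf2; h2: attacked by Qf2.
White has no legal moves → checkmate.

yes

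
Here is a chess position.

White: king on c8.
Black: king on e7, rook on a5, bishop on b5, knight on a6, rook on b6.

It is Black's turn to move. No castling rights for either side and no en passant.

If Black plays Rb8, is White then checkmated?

yes

After Rb8: white king on c8; in check: yes, from the black rook on b8.
King squares — b7: attacked by Rb8; c7: attacked by Na6; d7: attacked by Bb5; b8: attacked by Na6; d8: attacked by Ke7.
White has no legal moves → checkmate.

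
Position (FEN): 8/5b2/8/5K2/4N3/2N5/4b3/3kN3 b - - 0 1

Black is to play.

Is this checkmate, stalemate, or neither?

neither

Black to move; black king on d1.
In check: yes, from the white knight on c3.
Legal moves for Black: Kxe1, Kc1.
Black is in check but has 2 legal moves → neither.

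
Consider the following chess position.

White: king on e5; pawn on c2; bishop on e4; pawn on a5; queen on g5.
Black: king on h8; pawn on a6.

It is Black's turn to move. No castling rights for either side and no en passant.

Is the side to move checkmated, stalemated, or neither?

Black to move; black king on h8.
In check: no.
King squares — g7: attacked by Qg5; h7: attacked by Be4; g8: attacked by Qg5.
Legal moves for Black: none.
Not in check and no legal moves → stalemate.

stalemate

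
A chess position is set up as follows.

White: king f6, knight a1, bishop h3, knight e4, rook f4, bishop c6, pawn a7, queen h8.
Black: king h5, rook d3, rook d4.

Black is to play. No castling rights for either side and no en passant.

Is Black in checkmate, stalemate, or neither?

checkmate

Black to move; black king on h5.
In check: yes, from the white queen on h8.
King squares — g4: attacked by Bh3; h4: attacked by Rf4; g5: attacked by Ne4; g6: attacked by Kf6; h6: attacked by Qh8.
Legal moves for Black: none.
In check with no legal moves → checkmate.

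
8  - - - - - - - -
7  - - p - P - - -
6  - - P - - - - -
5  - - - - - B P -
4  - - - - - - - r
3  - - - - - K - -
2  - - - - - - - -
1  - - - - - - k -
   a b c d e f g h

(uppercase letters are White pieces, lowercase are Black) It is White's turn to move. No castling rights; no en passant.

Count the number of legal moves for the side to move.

19

White to move; king on f3.
In check: no.
Legal moves: Bc8, Bh7, Bd7, Bg6, Be6, Bg4, Be4, Bh3, Bd3, Bc2, Bb1, Kg3, Ke3, Ke2, e8=Q, e8=R, e8=B, e8=N, g6.
Count: 19.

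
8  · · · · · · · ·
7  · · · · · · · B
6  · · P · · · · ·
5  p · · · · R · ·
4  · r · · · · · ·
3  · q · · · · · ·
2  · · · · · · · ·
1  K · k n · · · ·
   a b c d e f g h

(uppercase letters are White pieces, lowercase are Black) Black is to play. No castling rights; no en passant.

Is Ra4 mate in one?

yes

After Ra4: white king on a1; in check: yes, from the black rook on a4.
King squares — b1: attacked by Kc1; a2: attacked by Qb3; b2: attacked by Kc1.
White has no legal moves → checkmate.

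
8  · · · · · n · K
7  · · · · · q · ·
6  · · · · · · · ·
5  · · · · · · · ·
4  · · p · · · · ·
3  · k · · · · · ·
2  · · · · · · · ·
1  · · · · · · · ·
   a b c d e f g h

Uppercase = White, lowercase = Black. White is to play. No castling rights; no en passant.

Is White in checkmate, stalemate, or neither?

White to move; white king on h8.
In check: no.
King squares — g7: attacked by Qf7; h7: attacked by Qf7; g8: attacked by Qf7.
Legal moves for White: none.
Not in check and no legal moves → stalemate.

stalemate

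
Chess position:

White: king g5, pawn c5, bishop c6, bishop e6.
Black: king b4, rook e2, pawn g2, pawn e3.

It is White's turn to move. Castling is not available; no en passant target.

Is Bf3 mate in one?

no

After Bf3: black king on b4; in check: no.
Black is not in check, so this cannot be checkmate.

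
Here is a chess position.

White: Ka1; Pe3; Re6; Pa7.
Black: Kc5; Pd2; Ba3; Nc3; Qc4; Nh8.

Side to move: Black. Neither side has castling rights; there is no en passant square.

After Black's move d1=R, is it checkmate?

After d1=R: white king on a1; in check: yes, from the black rook on d1.
King squares — b1: attacked by Rd1; a2: attacked by Nc3; b2: attacked by Ba3.
White has no legal moves → checkmate.

yes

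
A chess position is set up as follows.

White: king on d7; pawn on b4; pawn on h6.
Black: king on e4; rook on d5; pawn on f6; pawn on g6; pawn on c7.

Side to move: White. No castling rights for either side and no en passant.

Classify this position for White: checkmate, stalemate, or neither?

neither

White to move; white king on d7.
In check: yes, from the black rook on d5.
Legal moves for White: Ke8, Kc8, Ke7, Kxc7, Ke6, Kc6.
White is in check but has 6 legal moves → neither.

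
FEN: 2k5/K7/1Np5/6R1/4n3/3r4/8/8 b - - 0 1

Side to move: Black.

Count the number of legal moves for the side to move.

Black to move; king on c8.
In check: yes, from the white knight on b6.
Legal moves: Kd8, Kc7.
Count: 2.

2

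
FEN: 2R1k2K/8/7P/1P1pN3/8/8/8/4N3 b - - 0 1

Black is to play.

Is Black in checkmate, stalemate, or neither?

neither

Black to move; black king on e8.
In check: yes, from the white rook on c8.
King squares — d7: attacked by Ne5; e7: available; f7: attacked by Ne5; d8: attacked by Rc8; f8: attacked by Rc8.
Legal moves for Black: Ke7.
Black is in check but has 1 legal move → neither.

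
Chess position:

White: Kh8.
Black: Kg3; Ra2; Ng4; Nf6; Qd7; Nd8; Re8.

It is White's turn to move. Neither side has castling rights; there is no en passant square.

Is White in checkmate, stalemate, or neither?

checkmate

White to move; white king on h8.
In check: yes, from the black rook on e8.
King squares — g7: attacked by Qd7; h7: attacked by Nf6; g8: attacked by Nf6.
Legal moves for White: none.
In check with no legal moves → checkmate.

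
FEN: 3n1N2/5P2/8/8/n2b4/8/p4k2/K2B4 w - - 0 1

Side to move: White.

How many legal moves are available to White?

1

White to move; king on a1.
In check: yes, from the black bishop on d4.
Legal moves: Kxa2.
Count: 1.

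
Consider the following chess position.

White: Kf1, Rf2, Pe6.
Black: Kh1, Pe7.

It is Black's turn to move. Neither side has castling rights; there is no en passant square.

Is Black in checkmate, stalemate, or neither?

stalemate

Black to move; black king on h1.
In check: no.
King squares — g1: attacked by Kf1; g2: attacked by Kf1; h2: attacked by Rf2.
Legal moves for Black: none.
Not in check and no legal moves → stalemate.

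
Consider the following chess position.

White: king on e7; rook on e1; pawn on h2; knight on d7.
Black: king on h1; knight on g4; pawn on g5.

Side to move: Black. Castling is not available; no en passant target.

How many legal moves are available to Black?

Black to move; king on h1.
In check: yes, from the white rook on e1.
Legal moves: Kxh2, Kg2.
Count: 2.

2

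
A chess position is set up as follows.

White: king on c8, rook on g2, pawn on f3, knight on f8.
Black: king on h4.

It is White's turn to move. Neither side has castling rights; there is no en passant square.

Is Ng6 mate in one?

After Ng6: black king on h4; in check: yes, from the white knight on g6.
Black has 2 legal replies: Kh5, Kh3.
In check but a legal move exists → not checkmate.

no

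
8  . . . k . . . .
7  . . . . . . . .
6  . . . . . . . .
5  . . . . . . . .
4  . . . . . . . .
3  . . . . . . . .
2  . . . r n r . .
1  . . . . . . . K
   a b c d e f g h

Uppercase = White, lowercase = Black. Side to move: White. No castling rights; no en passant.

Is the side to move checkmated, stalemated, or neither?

White to move; white king on h1.
In check: no.
King squares — g1: attacked by Ne2; g2: attacked by Rf2; h2: attacked by Rf2.
Legal moves for White: none.
Not in check and no legal moves → stalemate.

stalemate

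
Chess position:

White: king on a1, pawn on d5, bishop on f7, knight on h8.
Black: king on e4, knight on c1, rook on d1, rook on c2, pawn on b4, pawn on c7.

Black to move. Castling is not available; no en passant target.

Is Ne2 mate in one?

After Ne2: white king on a1; in check: yes, from the black rook on d1.
King squares — b1: attacked by Rd1; a2: attacked by Rc2; b2: attacked by Rc2.
White has no legal moves → checkmate.

yes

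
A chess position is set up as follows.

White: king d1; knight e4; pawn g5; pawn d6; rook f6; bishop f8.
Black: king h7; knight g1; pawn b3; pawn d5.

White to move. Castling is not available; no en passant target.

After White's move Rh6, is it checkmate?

After Rh6: black king on h7; in check: yes, from the white rook on h6.
Black has 1 legal reply: Kg8.
In check but a legal move exists → not checkmate.

no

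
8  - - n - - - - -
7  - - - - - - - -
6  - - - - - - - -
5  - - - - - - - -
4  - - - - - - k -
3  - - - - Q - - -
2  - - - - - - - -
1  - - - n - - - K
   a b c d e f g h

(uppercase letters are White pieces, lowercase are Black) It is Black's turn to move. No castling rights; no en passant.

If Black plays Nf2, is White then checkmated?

After Nf2: white king on h1; in check: yes, from the black knight on f2.
White has 4 legal replies: Kh2, Kg2, Kg1, Qxf2.
In check but a legal move exists → not checkmate.

no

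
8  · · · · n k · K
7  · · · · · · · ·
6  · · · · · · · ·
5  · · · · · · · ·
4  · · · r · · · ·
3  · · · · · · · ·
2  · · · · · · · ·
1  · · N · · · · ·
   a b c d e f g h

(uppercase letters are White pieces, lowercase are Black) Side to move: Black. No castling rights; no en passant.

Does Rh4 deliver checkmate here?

After Rh4: white king on h8; in check: yes, from the black rook on h4.
King squares — g7: attacked by Ne8; h7: attacked by Rh4; g8: attacked by Kf8.
White has no legal moves → checkmate.

yes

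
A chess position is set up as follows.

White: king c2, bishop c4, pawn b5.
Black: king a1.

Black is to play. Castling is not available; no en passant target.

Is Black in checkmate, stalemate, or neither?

Black to move; black king on a1.
In check: no.
King squares — b1: attacked by Kc2; a2: attacked by Bc4; b2: attacked by Kc2.
Legal moves for Black: none.
Not in check and no legal moves → stalemate.

stalemate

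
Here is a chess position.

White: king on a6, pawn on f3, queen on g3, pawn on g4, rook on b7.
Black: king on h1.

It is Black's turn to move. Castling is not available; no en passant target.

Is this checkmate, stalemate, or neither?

Black to move; black king on h1.
In check: no.
King squares — g1: attacked by Qg3; g2: attacked by Qg3; h2: attacked by Qg3.
Legal moves for Black: none.
Not in check and no legal moves → stalemate.

stalemate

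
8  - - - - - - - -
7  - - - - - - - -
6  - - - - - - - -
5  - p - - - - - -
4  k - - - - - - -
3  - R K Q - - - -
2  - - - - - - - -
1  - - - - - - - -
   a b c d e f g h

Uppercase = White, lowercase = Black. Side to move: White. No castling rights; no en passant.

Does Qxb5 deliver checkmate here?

After Qxb5: black king on a4; in check: yes, from the white queen on b5.
King squares — a3: attacked by Rb3; b3: attacked by Kc3; b4: attacked by Rb3; a5: attacked by Qb5; b5: attacked by Rb3.
Black has no legal moves → checkmate.

yes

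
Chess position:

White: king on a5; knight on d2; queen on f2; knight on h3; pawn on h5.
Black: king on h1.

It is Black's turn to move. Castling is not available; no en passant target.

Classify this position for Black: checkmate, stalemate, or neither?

stalemate

Black to move; black king on h1.
In check: no.
King squares — g1: attacked by Qf2; g2: attacked by Qf2; h2: attacked by Qf2.
Legal moves for Black: none.
Not in check and no legal moves → stalemate.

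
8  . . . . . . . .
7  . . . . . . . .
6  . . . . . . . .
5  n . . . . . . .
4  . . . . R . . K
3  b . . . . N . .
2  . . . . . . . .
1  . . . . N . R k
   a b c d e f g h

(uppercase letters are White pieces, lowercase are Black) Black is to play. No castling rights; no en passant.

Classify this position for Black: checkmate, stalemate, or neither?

checkmate

Black to move; black king on h1.
In check: yes, from the white rook on g1.
King squares — g1: attacked by Nf3; g2: attacked by Ne1; h2: attacked by Nf3.
Legal moves for Black: none.
In check with no legal moves → checkmate.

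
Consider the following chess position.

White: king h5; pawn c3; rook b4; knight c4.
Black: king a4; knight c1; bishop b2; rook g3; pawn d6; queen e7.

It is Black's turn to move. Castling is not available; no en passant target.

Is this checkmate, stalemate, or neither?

checkmate

Black to move; black king on a4.
In check: yes, from the white rook on b4.
King squares — a3: attacked by Nc4; b3: attacked by Rb4; b4: attacked by Pc3; a5: attacked by Nc4; b5: attacked by Rb4.
Legal moves for Black: none.
In check with no legal moves → checkmate.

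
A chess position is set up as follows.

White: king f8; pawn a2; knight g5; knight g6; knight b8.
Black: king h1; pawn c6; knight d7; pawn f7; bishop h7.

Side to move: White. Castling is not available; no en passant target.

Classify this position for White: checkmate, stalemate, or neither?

neither

White to move; white king on f8.
In check: yes, from the black knight on d7.
King squares — e7: available; f7: available; g7: available; e8: available; g8: attacked by Bh7.
Legal moves for White: Ke8, Kg7, Kxf7, Ke7, Nxd7.
White is in check but has 5 legal moves → neither.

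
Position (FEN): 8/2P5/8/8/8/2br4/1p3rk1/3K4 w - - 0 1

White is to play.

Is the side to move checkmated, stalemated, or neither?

White to move; white king on d1.
In check: yes, from the black rook on d3.
King squares — c1: attacked by Pb2; e1: attacked by Bc3; c2: attacked by Rf2; d2: attacked by Rf2; e2: attacked by Rf2.
Legal moves for White: none.
In check with no legal moves → checkmate.

checkmate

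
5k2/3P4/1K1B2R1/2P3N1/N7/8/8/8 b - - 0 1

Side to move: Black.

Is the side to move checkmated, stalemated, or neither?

Black to move; black king on f8.
In check: yes, from the white bishop on d6.
King squares — e7: attacked by Bd6; f7: attacked by Ng5; g7: attacked by Rg6; e8: attacked by Pd7; g8: attacked by Rg6.
Legal moves for Black: none.
In check with no legal moves → checkmate.

checkmate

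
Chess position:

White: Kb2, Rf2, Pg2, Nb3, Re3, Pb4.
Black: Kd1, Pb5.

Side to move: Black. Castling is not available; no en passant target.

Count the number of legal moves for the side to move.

0

Black to move; king on d1.
In check: no.
Legal moves: none.
Count: 0.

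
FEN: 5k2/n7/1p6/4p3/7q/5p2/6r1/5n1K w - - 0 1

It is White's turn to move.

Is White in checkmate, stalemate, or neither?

White to move; white king on h1.
In check: yes, from the black queen on h4.
King squares — g1: attacked by Rg2; g2: attacked by Pf3; h2: attacked by Nf1.
Legal moves for White: none.
In check with no legal moves → checkmate.

checkmate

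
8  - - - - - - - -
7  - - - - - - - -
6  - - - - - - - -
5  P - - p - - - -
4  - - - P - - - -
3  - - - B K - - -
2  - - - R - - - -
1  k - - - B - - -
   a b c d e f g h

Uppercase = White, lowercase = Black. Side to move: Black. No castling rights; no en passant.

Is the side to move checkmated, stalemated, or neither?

stalemate

Black to move; black king on a1.
In check: no.
King squares — b1: attacked by Bd3; a2: attacked by Rd2; b2: attacked by Rd2.
Legal moves for Black: none.
Not in check and no legal moves → stalemate.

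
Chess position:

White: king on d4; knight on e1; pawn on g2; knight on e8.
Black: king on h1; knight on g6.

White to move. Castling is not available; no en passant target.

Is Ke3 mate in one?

no

After Ke3: black king on h1; in check: no.
Black is not in check, so this cannot be checkmate.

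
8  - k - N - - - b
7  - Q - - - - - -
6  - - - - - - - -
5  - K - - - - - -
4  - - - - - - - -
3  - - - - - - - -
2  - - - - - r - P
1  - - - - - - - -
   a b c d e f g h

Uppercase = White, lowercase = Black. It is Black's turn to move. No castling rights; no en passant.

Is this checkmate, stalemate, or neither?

Black to move; black king on b8.
In check: yes, from the white queen on b7.
King squares — a7: attacked by Qb7; b7: attacked by Nd8; c7: attacked by Qb7; a8: attacked by Qb7; c8: attacked by Qb7.
Legal moves for Black: none.
In check with no legal moves → checkmate.

checkmate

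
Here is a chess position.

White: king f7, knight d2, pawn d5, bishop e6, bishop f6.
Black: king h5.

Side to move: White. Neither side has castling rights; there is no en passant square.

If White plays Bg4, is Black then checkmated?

no

After Bg4: black king on h5; in check: yes, from the white bishop on g4.
Black has 2 legal replies: Kh6, Kxg4.
In check but a legal move exists → not checkmate.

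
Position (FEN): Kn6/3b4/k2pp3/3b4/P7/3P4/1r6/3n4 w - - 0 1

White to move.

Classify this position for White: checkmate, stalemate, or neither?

White to move; white king on a8.
In check: yes, from the black bishop on d5.
King squares — a7: attacked by Ka6; b7: attacked by Rb2; b8: attacked by Rb2.
Legal moves for White: none.
In check with no legal moves → checkmate.

checkmate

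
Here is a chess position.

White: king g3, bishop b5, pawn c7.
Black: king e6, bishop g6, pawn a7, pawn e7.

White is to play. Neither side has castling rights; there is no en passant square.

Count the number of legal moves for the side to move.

White to move; king on g3.
In check: no.
Legal moves: Be8, Bd7+, Bc6, Ba6, Bc4+, Ba4, Bd3, Be2, Bf1, Kh4, Kg4, Kf4, Kh3, Kf3, Kh2, Kg2, Kf2, c8=Q+, c8=R, c8=B+, c8=N.
Count: 21.

21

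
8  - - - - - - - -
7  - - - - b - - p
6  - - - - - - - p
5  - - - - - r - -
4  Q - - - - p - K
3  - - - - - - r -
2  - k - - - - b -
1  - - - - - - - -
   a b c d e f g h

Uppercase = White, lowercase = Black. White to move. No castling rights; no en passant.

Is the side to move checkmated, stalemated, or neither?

checkmate

White to move; white king on h4.
In check: yes, from the black bishop on e7.
King squares — g3: attacked by Pf4; h3: attacked by Bg2; g4: attacked by Rg3; g5: attacked by Rg3; h5: attacked by Rf5.
Legal moves for White: none.
In check with no legal moves → checkmate.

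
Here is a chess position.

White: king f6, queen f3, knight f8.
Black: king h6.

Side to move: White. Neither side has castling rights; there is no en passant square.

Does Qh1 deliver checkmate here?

After Qh1: black king on h6; in check: yes, from the white queen on h1.
King squares — g5: attacked by Kf6; h5: attacked by Qh1; g6: attacked by Kf6; g7: attacked by Kf6; h7: attacked by Qh1.
Black has no legal moves → checkmate.

yes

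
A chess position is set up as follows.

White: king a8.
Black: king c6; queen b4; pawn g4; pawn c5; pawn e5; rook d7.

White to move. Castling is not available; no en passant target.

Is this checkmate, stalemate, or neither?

White to move; white king on a8.
In check: no.
King squares — a7: attacked by Rd7; b7: attacked by Qb4; b8: attacked by Qb4.
Legal moves for White: none.
Not in check and no legal moves → stalemate.

stalemate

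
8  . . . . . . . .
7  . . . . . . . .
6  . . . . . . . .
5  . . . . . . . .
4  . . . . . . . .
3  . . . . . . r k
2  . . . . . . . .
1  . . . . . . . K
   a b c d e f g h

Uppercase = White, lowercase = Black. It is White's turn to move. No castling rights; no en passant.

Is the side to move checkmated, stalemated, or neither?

stalemate

White to move; white king on h1.
In check: no.
King squares — g1: attacked by Rg3; g2: attacked by Rg3; h2: attacked by Kh3.
Legal moves for White: none.
Not in check and no legal moves → stalemate.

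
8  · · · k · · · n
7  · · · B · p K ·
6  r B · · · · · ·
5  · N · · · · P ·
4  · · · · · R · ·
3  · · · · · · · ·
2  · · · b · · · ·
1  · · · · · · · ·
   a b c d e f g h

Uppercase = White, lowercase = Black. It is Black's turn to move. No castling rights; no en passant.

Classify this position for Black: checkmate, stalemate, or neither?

neither

Black to move; black king on d8.
In check: yes, from the white bishop on b6.
King squares — c7: attacked by Nb5; d7: available; e7: available; c8: attacked by Bd7; e8: attacked by Bd7.
Legal moves for Black: Ke7, Kxd7, Rxb6.
Black is in check but has 3 legal moves → neither.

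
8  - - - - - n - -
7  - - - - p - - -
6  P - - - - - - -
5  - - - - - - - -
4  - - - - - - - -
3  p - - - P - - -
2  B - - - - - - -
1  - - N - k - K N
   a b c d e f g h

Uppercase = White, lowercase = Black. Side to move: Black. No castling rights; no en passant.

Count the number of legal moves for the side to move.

Black to move; king on e1.
In check: no.
Legal moves: Nh7, Nd7, Ng6, Ne6, Kd2, Kd1, e6, e5.
Count: 8.

8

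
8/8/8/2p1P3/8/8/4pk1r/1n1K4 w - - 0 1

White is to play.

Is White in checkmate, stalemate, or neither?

neither

White to move; white king on d1.
In check: yes, from the black pawn on e2.
King squares — c1: available; e1: attacked by Kf2; c2: available; d2: attacked by Nb1; e2: attacked by Kf2.
Legal moves for White: Kc2, Kc1.
White is in check but has 2 legal moves → neither.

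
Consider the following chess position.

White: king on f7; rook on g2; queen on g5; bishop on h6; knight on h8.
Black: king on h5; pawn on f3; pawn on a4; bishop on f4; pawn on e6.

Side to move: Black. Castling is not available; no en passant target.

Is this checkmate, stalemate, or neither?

Black to move; black king on h5.
In check: yes, from the white queen on g5.
Legal moves for Black: Bxg5.
Black is in check but has 1 legal move → neither.

neither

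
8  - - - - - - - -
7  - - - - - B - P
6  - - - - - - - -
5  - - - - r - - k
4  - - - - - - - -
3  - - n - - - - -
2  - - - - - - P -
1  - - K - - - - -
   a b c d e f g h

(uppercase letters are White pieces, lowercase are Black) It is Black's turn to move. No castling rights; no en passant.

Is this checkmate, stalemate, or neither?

neither

Black to move; black king on h5.
In check: yes, from the white bishop on f7.
King squares — g4: available; h4: available; g5: available; g6: attacked by Bf7; h6: available.
Legal moves for Black: Kh6, Kg5, Kh4, Kg4.
Black is in check but has 4 legal moves → neither.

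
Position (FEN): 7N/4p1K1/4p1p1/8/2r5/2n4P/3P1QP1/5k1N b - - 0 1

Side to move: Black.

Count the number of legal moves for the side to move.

Black to move; king on f1.
In check: yes, from the white queen on f2.
Legal moves: none.
Count: 0.

0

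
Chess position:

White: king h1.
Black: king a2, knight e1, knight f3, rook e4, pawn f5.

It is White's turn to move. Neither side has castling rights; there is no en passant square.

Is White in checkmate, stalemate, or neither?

stalemate

White to move; white king on h1.
In check: no.
King squares — g1: attacked by Nf3; g2: attacked by Ne1; h2: attacked by Nf3.
Legal moves for White: none.
Not in check and no legal moves → stalemate.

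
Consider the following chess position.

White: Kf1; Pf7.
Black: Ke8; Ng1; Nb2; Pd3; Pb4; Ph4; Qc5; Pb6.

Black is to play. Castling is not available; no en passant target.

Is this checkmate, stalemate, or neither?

neither

Black to move; black king on e8.
In check: yes, from the white pawn on f7.
King squares — d7: available; e7: available; f7: available; d8: available; f8: available.
Legal moves for Black: Kf8, Kd8, Kxf7, Ke7, Kd7.
Black is in check but has 5 legal moves → neither.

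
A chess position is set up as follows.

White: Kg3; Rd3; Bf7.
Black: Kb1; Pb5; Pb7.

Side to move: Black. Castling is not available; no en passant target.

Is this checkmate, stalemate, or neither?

Black to move; black king on b1.
In check: no.
Legal moves for Black: Kc2, Kb2, Kc1, Ka1, b6, b4.
Black has 6 legal moves and is not in check → neither.

neither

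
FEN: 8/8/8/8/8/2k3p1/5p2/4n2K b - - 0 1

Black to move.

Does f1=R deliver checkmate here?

yes

After f1=R: white king on h1; in check: yes, from the black rook on f1.
King squares — g1: attacked by Rf1; g2: attacked by Ne1; h2: attacked by Pg3.
White has no legal moves → checkmate.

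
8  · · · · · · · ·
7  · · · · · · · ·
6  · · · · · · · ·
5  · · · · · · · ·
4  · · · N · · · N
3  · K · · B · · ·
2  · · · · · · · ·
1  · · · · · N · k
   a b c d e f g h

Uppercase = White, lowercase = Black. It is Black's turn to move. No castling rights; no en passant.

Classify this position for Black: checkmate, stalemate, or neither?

stalemate

Black to move; black king on h1.
In check: no.
King squares — g1: attacked by Be3; g2: attacked by Nh4; h2: attacked by Nf1.
Legal moves for Black: none.
Not in check and no legal moves → stalemate.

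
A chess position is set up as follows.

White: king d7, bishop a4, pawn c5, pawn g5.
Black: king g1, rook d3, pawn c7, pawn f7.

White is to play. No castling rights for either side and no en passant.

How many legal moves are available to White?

5

White to move; king on d7.
In check: yes, from the black rook on d3.
Legal moves: Ke8, Kc8, Ke7, Kxc7, Kc6.
Count: 5.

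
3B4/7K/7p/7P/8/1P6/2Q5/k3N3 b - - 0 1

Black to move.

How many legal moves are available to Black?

Black to move; king on a1.
In check: no.
Legal moves: none.
Count: 0.

0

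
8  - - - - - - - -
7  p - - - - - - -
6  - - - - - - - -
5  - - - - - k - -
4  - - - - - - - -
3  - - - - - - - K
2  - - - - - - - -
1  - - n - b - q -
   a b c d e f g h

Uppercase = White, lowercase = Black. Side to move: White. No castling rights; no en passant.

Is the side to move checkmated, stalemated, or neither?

stalemate

White to move; white king on h3.
In check: no.
King squares — g2: attacked by Qg1; h2: attacked by Qg1; g3: attacked by Be1; g4: attacked by Qg1; h4: attacked by Be1.
Legal moves for White: none.
Not in check and no legal moves → stalemate.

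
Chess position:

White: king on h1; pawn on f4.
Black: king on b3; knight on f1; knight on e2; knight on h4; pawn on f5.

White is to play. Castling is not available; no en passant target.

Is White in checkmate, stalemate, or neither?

White to move; white king on h1.
In check: no.
King squares — g1: attacked by Ne2; g2: attacked by Nh4; h2: attacked by Nf1.
Legal moves for White: none.
Not in check and no legal moves → stalemate.

stalemate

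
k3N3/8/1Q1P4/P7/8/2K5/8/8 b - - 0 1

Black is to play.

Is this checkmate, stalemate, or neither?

Black to move; black king on a8.
In check: no.
King squares — a7: attacked by Qb6; b7: attacked by Qb6; b8: attacked by Qb6.
Legal moves for Black: none.
Not in check and no legal moves → stalemate.

stalemate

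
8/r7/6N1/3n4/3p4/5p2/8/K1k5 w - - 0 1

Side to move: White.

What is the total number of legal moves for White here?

White to move; king on a1.
In check: yes, from the black rook on a7.
Legal moves: none.
Count: 0.

0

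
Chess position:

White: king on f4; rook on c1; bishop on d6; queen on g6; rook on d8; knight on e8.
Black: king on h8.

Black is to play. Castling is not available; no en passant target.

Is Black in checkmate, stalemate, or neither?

stalemate

Black to move; black king on h8.
In check: no.
King squares — g7: attacked by Qg6; h7: attacked by Qg6; g8: attacked by Qg6.
Legal moves for Black: none.
Not in check and no legal moves → stalemate.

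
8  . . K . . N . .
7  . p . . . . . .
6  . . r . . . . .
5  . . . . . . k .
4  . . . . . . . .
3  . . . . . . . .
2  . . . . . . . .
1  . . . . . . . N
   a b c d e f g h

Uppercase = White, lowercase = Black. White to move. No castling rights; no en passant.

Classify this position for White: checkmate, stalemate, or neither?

neither

White to move; white king on c8.
In check: yes, from the black rook on c6.
Legal moves for White: Kd8, Kb8, Kd7, Kxb7.
White is in check but has 4 legal moves → neither.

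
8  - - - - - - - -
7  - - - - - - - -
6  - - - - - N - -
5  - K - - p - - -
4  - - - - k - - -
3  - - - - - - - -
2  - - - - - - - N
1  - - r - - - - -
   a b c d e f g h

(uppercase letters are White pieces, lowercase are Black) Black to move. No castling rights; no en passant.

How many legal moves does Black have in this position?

5

Black to move; king on e4.
In check: yes, from the white knight on f6.
Legal moves: Kf5, Kf4, Kd4, Ke3, Kd3.
Count: 5.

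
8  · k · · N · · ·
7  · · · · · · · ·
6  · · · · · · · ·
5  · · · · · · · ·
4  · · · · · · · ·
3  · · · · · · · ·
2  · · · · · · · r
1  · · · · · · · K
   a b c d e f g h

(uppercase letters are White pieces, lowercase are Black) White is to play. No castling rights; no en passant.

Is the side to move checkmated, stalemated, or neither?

White to move; white king on h1.
In check: yes, from the black rook on h2.
King squares — g1: available; g2: attacked by Rh2; h2: available.
Legal moves for White: Kxh2, Kg1.
White is in check but has 2 legal moves → neither.

neither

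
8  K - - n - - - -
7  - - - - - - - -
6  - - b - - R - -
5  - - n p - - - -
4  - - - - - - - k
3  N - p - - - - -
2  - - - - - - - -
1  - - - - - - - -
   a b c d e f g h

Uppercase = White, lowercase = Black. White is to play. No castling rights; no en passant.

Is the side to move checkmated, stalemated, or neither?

White to move; white king on a8.
In check: yes, from the black bishop on c6.
King squares — a7: available; b7: attacked by Nc5; b8: available.
Legal moves for White: Kb8, Ka7, Rxc6.
White is in check but has 3 legal moves → neither.

neither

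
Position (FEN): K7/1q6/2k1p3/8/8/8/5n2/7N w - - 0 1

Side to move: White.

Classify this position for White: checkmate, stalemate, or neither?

White to move; white king on a8.
In check: yes, from the black queen on b7.
King squares — a7: attacked by Qb7; b7: attacked by Kc6; b8: attacked by Qb7.
Legal moves for White: none.
In check with no legal moves → checkmate.

checkmate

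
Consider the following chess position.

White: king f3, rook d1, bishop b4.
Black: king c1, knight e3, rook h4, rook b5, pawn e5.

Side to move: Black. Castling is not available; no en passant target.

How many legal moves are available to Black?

4

Black to move; king on c1.
In check: yes, from the white rook on d1.
Legal moves: Kc2, Kb2, Kxd1, Nxd1.
Count: 4.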